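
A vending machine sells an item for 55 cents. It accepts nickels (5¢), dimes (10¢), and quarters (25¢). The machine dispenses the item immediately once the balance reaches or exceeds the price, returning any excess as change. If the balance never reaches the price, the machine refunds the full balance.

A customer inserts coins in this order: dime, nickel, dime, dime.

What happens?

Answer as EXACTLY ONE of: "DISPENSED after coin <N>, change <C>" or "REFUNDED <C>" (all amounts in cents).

Price: 55¢
Coin 1 (dime, 10¢): balance = 10¢
Coin 2 (nickel, 5¢): balance = 15¢
Coin 3 (dime, 10¢): balance = 25¢
Coin 4 (dime, 10¢): balance = 35¢
All coins inserted, balance 35¢ < price 55¢ → REFUND 35¢

Answer: REFUNDED 35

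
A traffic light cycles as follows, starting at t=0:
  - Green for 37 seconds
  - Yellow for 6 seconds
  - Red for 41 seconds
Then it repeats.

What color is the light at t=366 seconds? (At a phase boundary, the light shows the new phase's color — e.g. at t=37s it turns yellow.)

Cycle length = 37 + 6 + 41 = 84s
t = 366, phase_t = 366 mod 84 = 30
30 < 37 (green end) → GREEN

Answer: green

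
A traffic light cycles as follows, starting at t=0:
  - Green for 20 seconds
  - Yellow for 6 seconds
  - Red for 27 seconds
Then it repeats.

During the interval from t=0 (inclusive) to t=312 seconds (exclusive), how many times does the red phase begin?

Answer: 6

Derivation:
Cycle = 20+6+27 = 53s
red phase starts at t = k*53 + 26 for k=0,1,2,...
Need k*53+26 < 312 → k < 5.396
k ∈ {0, ..., 5} → 6 starts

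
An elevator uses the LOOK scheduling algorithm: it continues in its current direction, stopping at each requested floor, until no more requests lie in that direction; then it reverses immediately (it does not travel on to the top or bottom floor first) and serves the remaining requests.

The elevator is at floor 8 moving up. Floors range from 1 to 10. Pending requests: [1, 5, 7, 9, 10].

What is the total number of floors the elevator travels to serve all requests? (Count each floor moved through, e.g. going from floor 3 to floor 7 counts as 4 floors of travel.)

Start at floor 8 moving up, LOOK stop order: [9, 10, 7, 5, 1]
  8 → 9: |9-8| = 1, total = 1
  9 → 10: |10-9| = 1, total = 2
  10 → 7: |7-10| = 3, total = 5
  7 → 5: |5-7| = 2, total = 7
  5 → 1: |1-5| = 4, total = 11

Answer: 11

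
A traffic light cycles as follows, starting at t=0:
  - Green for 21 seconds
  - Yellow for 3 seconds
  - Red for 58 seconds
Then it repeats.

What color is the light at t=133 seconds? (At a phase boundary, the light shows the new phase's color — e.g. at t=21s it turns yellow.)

Cycle length = 21 + 3 + 58 = 82s
t = 133, phase_t = 133 mod 82 = 51
51 >= 24 → RED

Answer: red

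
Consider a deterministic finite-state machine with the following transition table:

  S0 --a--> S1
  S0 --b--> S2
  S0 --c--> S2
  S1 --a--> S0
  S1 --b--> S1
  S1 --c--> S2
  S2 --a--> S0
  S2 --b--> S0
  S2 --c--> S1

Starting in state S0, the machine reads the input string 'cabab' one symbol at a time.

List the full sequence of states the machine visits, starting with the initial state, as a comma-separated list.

Answer: S0, S2, S0, S2, S0, S2

Derivation:
Start: S0
  read 'c': S0 --c--> S2
  read 'a': S2 --a--> S0
  read 'b': S0 --b--> S2
  read 'a': S2 --a--> S0
  read 'b': S0 --b--> S2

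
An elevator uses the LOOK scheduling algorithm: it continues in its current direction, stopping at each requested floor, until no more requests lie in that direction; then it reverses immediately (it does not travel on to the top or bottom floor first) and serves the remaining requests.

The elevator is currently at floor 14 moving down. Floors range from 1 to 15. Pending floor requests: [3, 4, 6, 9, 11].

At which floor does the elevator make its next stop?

Answer: 11

Derivation:
Current floor: 14, direction: down
Requests above: []
Requests below: [3, 4, 6, 9, 11]
Moving down and requests lie below → nearest below is max([3, 4, 6, 9, 11]) = 11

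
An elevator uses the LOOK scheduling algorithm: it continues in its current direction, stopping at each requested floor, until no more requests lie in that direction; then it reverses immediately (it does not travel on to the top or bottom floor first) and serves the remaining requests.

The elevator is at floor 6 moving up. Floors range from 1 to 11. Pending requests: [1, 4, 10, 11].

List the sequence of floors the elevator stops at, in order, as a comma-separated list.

Answer: 10, 11, 4, 1

Derivation:
Current: 6, moving UP
Serve above first (ascending): [10, 11]
Then reverse, serve below (descending): [4, 1]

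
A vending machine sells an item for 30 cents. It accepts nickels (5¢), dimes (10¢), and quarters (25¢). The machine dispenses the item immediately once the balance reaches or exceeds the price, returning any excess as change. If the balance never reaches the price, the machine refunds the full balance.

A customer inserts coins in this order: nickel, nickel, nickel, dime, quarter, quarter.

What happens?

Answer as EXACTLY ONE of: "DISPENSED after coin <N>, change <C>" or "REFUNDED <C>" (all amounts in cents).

Price: 30¢
Coin 1 (nickel, 5¢): balance = 5¢
Coin 2 (nickel, 5¢): balance = 10¢
Coin 3 (nickel, 5¢): balance = 15¢
Coin 4 (dime, 10¢): balance = 25¢
Coin 5 (quarter, 25¢): balance = 50¢
  → balance >= price → DISPENSE, change = 50 - 30 = 20¢

Answer: DISPENSED after coin 5, change 20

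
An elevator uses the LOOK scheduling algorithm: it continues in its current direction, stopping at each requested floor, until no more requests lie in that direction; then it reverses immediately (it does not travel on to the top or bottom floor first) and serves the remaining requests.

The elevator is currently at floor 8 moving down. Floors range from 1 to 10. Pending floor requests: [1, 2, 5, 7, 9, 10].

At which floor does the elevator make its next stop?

Current floor: 8, direction: down
Requests above: [9, 10]
Requests below: [1, 2, 5, 7]
Moving down and requests lie below → nearest below is max([1, 2, 5, 7]) = 7

Answer: 7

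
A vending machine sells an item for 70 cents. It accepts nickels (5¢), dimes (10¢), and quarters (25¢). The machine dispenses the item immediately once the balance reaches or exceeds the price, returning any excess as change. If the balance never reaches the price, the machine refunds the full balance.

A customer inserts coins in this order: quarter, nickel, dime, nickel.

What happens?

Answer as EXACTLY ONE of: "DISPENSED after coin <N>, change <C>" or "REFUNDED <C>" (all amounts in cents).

Answer: REFUNDED 45

Derivation:
Price: 70¢
Coin 1 (quarter, 25¢): balance = 25¢
Coin 2 (nickel, 5¢): balance = 30¢
Coin 3 (dime, 10¢): balance = 40¢
Coin 4 (nickel, 5¢): balance = 45¢
All coins inserted, balance 45¢ < price 70¢ → REFUND 45¢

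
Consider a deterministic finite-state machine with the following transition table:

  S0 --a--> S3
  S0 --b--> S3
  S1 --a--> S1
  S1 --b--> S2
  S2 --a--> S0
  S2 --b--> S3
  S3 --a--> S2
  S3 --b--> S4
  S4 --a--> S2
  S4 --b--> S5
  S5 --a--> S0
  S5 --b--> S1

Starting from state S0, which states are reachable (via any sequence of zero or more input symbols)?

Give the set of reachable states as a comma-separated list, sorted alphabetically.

Answer: S0, S1, S2, S3, S4, S5

Derivation:
BFS from S0:
  visit S0: S0--a-->S3 (new), S0--b-->S3 (seen)
  visit S3: S3--a-->S2 (new), S3--b-->S4 (new)
  visit S2: S2--a-->S0 (seen), S2--b-->S3 (seen)
  visit S4: S4--a-->S2 (seen), S4--b-->S5 (new)
  visit S5: S5--a-->S0 (seen), S5--b-->S1 (new)
  visit S1: S1--a-->S1 (seen), S1--b-->S2 (seen)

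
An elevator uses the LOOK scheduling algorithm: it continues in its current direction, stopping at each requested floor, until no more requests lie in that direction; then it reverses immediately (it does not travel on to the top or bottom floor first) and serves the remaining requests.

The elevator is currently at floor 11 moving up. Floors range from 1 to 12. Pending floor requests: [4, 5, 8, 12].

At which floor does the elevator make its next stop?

Current floor: 11, direction: up
Requests above: [12]
Requests below: [4, 5, 8]
Moving up and requests lie above → nearest above is min([12]) = 12

Answer: 12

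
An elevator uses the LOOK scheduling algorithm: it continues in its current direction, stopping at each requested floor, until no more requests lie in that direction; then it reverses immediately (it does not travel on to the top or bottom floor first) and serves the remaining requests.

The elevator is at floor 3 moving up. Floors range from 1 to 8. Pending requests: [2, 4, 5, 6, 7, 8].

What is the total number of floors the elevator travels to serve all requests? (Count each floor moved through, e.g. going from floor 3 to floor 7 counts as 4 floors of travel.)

Answer: 11

Derivation:
Start at floor 3 moving up, LOOK stop order: [4, 5, 6, 7, 8, 2]
  3 → 4: |4-3| = 1, total = 1
  4 → 5: |5-4| = 1, total = 2
  5 → 6: |6-5| = 1, total = 3
  6 → 7: |7-6| = 1, total = 4
  7 → 8: |8-7| = 1, total = 5
  8 → 2: |2-8| = 6, total = 11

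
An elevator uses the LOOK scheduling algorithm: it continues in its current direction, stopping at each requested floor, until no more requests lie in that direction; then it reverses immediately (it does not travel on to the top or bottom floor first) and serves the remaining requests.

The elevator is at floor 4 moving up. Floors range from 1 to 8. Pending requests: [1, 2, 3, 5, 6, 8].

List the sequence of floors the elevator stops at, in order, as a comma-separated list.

Answer: 5, 6, 8, 3, 2, 1

Derivation:
Current: 4, moving UP
Serve above first (ascending): [5, 6, 8]
Then reverse, serve below (descending): [3, 2, 1]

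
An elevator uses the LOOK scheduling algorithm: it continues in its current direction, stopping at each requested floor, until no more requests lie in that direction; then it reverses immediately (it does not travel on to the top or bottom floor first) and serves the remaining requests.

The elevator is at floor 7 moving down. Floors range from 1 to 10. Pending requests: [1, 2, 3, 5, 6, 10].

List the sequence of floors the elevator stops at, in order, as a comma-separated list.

Current: 7, moving DOWN
Serve below first (descending): [6, 5, 3, 2, 1]
Then reverse, serve above (ascending): [10]

Answer: 6, 5, 3, 2, 1, 10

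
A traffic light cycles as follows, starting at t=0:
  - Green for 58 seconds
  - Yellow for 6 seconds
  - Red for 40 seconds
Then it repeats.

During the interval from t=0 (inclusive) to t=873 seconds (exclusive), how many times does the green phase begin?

Answer: 9

Derivation:
Cycle = 58+6+40 = 104s
green phase starts at t = k*104 + 0 for k=0,1,2,...
Need k*104+0 < 873 → k < 8.394
k ∈ {0, ..., 8} → 9 starts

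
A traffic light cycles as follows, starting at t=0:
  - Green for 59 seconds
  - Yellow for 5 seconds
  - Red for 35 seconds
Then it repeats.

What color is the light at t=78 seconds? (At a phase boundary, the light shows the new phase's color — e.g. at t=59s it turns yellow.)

Cycle length = 59 + 5 + 35 = 99s
t = 78, phase_t = 78 mod 99 = 78
78 >= 64 → RED

Answer: red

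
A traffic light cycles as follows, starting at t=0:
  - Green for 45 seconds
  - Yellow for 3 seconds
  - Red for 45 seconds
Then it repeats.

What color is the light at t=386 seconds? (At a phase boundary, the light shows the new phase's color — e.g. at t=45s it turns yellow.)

Cycle length = 45 + 3 + 45 = 93s
t = 386, phase_t = 386 mod 93 = 14
14 < 45 (green end) → GREEN

Answer: green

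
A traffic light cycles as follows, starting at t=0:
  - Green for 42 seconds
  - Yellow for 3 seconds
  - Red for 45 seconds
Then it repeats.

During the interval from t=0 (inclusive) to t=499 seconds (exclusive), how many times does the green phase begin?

Answer: 6

Derivation:
Cycle = 42+3+45 = 90s
green phase starts at t = k*90 + 0 for k=0,1,2,...
Need k*90+0 < 499 → k < 5.544
k ∈ {0, ..., 5} → 6 starts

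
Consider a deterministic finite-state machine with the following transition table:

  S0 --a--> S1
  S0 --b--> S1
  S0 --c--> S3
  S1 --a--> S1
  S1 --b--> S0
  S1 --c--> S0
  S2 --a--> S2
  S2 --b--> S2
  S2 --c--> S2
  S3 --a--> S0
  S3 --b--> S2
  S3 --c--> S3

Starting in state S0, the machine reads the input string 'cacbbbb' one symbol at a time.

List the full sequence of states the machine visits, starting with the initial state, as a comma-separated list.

Answer: S0, S3, S0, S3, S2, S2, S2, S2

Derivation:
Start: S0
  read 'c': S0 --c--> S3
  read 'a': S3 --a--> S0
  read 'c': S0 --c--> S3
  read 'b': S3 --b--> S2
  read 'b': S2 --b--> S2
  read 'b': S2 --b--> S2
  read 'b': S2 --b--> S2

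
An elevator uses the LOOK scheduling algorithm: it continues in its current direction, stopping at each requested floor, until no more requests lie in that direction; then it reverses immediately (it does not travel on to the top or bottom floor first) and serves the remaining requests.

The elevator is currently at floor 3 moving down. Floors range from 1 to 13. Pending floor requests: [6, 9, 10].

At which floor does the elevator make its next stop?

Answer: 6

Derivation:
Current floor: 3, direction: down
Requests above: [6, 9, 10]
Requests below: []
Moving down but no requests below → reverse; nearest above is min([6, 9, 10]) = 6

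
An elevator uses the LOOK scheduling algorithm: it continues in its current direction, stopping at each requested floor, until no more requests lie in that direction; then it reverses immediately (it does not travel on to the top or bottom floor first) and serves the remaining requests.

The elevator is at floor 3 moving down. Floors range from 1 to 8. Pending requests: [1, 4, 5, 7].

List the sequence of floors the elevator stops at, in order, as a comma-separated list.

Answer: 1, 4, 5, 7

Derivation:
Current: 3, moving DOWN
Serve below first (descending): [1]
Then reverse, serve above (ascending): [4, 5, 7]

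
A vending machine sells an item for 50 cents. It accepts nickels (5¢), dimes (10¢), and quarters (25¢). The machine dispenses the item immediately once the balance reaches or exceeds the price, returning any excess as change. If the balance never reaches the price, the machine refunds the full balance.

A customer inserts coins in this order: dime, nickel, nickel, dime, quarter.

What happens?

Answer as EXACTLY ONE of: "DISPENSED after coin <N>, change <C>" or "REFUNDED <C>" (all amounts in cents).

Answer: DISPENSED after coin 5, change 5

Derivation:
Price: 50¢
Coin 1 (dime, 10¢): balance = 10¢
Coin 2 (nickel, 5¢): balance = 15¢
Coin 3 (nickel, 5¢): balance = 20¢
Coin 4 (dime, 10¢): balance = 30¢
Coin 5 (quarter, 25¢): balance = 55¢
  → balance >= price → DISPENSE, change = 55 - 50 = 5¢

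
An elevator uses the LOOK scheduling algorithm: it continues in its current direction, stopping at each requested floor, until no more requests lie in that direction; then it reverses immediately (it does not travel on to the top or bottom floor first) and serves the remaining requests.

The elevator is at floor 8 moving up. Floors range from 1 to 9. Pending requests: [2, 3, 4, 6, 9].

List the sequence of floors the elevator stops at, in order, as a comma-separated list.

Current: 8, moving UP
Serve above first (ascending): [9]
Then reverse, serve below (descending): [6, 4, 3, 2]

Answer: 9, 6, 4, 3, 2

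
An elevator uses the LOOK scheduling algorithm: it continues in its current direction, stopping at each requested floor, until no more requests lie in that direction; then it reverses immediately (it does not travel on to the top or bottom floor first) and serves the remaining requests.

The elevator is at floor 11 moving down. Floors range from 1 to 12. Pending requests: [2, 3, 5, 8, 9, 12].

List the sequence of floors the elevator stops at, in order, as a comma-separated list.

Answer: 9, 8, 5, 3, 2, 12

Derivation:
Current: 11, moving DOWN
Serve below first (descending): [9, 8, 5, 3, 2]
Then reverse, serve above (ascending): [12]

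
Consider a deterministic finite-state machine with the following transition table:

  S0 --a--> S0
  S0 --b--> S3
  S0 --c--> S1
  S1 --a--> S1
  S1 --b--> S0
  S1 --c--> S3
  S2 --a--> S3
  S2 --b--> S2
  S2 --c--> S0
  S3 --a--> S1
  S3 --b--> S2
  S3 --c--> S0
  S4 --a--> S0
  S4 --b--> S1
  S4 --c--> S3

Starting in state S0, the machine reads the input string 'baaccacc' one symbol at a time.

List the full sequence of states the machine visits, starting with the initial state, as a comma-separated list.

Answer: S0, S3, S1, S1, S3, S0, S0, S1, S3

Derivation:
Start: S0
  read 'b': S0 --b--> S3
  read 'a': S3 --a--> S1
  read 'a': S1 --a--> S1
  read 'c': S1 --c--> S3
  read 'c': S3 --c--> S0
  read 'a': S0 --a--> S0
  read 'c': S0 --c--> S1
  read 'c': S1 --c--> S3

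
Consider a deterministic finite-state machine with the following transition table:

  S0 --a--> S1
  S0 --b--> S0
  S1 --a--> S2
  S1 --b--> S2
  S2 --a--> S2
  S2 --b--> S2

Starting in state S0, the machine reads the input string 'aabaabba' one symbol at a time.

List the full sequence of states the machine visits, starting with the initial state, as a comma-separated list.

Answer: S0, S1, S2, S2, S2, S2, S2, S2, S2

Derivation:
Start: S0
  read 'a': S0 --a--> S1
  read 'a': S1 --a--> S2
  read 'b': S2 --b--> S2
  read 'a': S2 --a--> S2
  read 'a': S2 --a--> S2
  read 'b': S2 --b--> S2
  read 'b': S2 --b--> S2
  read 'a': S2 --a--> S2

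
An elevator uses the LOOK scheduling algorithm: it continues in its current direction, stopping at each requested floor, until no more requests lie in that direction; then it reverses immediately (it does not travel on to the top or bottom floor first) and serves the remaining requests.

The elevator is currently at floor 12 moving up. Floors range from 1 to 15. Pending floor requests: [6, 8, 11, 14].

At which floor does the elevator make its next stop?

Current floor: 12, direction: up
Requests above: [14]
Requests below: [6, 8, 11]
Moving up and requests lie above → nearest above is min([14]) = 14

Answer: 14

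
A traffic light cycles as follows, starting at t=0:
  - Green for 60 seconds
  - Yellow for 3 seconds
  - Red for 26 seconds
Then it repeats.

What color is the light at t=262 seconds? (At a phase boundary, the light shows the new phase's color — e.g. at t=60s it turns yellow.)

Cycle length = 60 + 3 + 26 = 89s
t = 262, phase_t = 262 mod 89 = 84
84 >= 63 → RED

Answer: red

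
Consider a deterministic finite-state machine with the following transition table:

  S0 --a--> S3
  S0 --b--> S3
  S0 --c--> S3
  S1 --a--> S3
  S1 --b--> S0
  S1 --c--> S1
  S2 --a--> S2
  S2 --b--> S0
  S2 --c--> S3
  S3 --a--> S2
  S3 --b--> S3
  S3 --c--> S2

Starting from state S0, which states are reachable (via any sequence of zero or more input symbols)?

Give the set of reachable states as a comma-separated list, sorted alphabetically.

BFS from S0:
  visit S0: S0--a-->S3 (new), S0--b-->S3 (seen), S0--c-->S3 (seen)
  visit S3: S3--a-->S2 (new), S3--b-->S3 (seen), S3--c-->S2 (seen)
  visit S2: S2--a-->S2 (seen), S2--b-->S0 (seen), S2--c-->S3 (seen)

Answer: S0, S2, S3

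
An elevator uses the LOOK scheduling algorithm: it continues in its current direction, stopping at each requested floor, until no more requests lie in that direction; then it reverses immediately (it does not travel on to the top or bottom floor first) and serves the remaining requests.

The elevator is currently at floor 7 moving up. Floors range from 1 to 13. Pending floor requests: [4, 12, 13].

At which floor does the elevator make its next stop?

Current floor: 7, direction: up
Requests above: [12, 13]
Requests below: [4]
Moving up and requests lie above → nearest above is min([12, 13]) = 12

Answer: 12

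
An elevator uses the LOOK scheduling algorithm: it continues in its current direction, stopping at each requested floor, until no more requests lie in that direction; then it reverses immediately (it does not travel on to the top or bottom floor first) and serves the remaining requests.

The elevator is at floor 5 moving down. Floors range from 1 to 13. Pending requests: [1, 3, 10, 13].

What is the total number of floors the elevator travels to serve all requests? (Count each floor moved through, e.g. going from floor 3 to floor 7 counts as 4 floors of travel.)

Start at floor 5 moving down, LOOK stop order: [3, 1, 10, 13]
  5 → 3: |3-5| = 2, total = 2
  3 → 1: |1-3| = 2, total = 4
  1 → 10: |10-1| = 9, total = 13
  10 → 13: |13-10| = 3, total = 16

Answer: 16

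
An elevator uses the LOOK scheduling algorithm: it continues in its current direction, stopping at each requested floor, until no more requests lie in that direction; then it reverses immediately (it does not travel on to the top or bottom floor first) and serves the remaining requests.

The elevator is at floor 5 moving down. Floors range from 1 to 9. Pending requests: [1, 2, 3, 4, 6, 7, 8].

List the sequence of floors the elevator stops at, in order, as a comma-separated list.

Current: 5, moving DOWN
Serve below first (descending): [4, 3, 2, 1]
Then reverse, serve above (ascending): [6, 7, 8]

Answer: 4, 3, 2, 1, 6, 7, 8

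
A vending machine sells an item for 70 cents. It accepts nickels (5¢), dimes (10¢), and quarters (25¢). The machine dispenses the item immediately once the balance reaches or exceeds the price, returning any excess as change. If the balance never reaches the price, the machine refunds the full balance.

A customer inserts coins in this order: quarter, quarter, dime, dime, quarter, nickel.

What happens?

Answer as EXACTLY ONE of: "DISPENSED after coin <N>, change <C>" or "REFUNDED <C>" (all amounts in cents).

Price: 70¢
Coin 1 (quarter, 25¢): balance = 25¢
Coin 2 (quarter, 25¢): balance = 50¢
Coin 3 (dime, 10¢): balance = 60¢
Coin 4 (dime, 10¢): balance = 70¢
  → balance >= price → DISPENSE, change = 70 - 70 = 0¢

Answer: DISPENSED after coin 4, change 0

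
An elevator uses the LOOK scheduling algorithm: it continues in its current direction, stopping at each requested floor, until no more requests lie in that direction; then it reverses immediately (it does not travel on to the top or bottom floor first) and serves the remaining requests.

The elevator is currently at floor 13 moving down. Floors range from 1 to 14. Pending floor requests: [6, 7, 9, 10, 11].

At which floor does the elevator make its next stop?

Current floor: 13, direction: down
Requests above: []
Requests below: [6, 7, 9, 10, 11]
Moving down and requests lie below → nearest below is max([6, 7, 9, 10, 11]) = 11

Answer: 11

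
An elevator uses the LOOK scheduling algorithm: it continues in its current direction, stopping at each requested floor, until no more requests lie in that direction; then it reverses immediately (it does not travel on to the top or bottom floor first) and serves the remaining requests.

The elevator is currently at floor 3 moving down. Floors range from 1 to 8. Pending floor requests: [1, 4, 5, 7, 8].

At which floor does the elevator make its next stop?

Answer: 1

Derivation:
Current floor: 3, direction: down
Requests above: [4, 5, 7, 8]
Requests below: [1]
Moving down and requests lie below → nearest below is max([1]) = 1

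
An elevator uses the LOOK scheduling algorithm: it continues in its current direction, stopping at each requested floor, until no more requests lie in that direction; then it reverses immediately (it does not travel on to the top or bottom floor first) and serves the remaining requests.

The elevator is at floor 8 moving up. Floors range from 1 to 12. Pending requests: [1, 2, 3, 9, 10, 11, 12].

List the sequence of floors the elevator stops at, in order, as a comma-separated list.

Answer: 9, 10, 11, 12, 3, 2, 1

Derivation:
Current: 8, moving UP
Serve above first (ascending): [9, 10, 11, 12]
Then reverse, serve below (descending): [3, 2, 1]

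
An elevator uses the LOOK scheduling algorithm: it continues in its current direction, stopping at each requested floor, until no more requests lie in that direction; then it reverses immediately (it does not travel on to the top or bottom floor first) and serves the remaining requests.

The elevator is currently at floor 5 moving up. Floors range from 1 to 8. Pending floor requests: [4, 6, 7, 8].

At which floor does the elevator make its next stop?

Answer: 6

Derivation:
Current floor: 5, direction: up
Requests above: [6, 7, 8]
Requests below: [4]
Moving up and requests lie above → nearest above is min([6, 7, 8]) = 6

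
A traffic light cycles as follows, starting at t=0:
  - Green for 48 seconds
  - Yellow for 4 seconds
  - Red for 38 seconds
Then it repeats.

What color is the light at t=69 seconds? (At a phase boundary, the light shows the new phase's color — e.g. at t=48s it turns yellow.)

Answer: red

Derivation:
Cycle length = 48 + 4 + 38 = 90s
t = 69, phase_t = 69 mod 90 = 69
69 >= 52 → RED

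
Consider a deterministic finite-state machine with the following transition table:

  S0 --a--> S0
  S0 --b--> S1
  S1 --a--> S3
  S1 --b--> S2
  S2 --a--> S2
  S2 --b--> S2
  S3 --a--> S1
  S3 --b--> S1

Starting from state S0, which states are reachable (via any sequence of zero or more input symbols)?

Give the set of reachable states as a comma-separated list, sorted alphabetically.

Answer: S0, S1, S2, S3

Derivation:
BFS from S0:
  visit S0: S0--a-->S0 (seen), S0--b-->S1 (new)
  visit S1: S1--a-->S3 (new), S1--b-->S2 (new)
  visit S3: S3--a-->S1 (seen), S3--b-->S1 (seen)
  visit S2: S2--a-->S2 (seen), S2--b-->S2 (seen)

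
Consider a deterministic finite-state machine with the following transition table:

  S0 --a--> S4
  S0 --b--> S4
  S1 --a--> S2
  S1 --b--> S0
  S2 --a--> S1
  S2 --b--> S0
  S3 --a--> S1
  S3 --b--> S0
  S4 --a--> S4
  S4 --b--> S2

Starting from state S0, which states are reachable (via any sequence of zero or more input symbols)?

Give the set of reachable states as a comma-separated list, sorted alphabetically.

Answer: S0, S1, S2, S4

Derivation:
BFS from S0:
  visit S0: S0--a-->S4 (new), S0--b-->S4 (seen)
  visit S4: S4--a-->S4 (seen), S4--b-->S2 (new)
  visit S2: S2--a-->S1 (new), S2--b-->S0 (seen)
  visit S1: S1--a-->S2 (seen), S1--b-->S0 (seen)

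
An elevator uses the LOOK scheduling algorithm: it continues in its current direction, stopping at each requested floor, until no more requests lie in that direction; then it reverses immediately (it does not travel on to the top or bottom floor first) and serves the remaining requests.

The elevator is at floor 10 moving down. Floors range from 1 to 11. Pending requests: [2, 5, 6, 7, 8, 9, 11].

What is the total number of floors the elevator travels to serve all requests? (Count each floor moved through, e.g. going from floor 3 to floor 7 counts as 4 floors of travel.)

Start at floor 10 moving down, LOOK stop order: [9, 8, 7, 6, 5, 2, 11]
  10 → 9: |9-10| = 1, total = 1
  9 → 8: |8-9| = 1, total = 2
  8 → 7: |7-8| = 1, total = 3
  7 → 6: |6-7| = 1, total = 4
  6 → 5: |5-6| = 1, total = 5
  5 → 2: |2-5| = 3, total = 8
  2 → 11: |11-2| = 9, total = 17

Answer: 17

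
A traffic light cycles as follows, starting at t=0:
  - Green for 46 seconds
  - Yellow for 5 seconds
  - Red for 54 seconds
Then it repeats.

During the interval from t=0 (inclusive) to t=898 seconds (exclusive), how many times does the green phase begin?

Cycle = 46+5+54 = 105s
green phase starts at t = k*105 + 0 for k=0,1,2,...
Need k*105+0 < 898 → k < 8.552
k ∈ {0, ..., 8} → 9 starts

Answer: 9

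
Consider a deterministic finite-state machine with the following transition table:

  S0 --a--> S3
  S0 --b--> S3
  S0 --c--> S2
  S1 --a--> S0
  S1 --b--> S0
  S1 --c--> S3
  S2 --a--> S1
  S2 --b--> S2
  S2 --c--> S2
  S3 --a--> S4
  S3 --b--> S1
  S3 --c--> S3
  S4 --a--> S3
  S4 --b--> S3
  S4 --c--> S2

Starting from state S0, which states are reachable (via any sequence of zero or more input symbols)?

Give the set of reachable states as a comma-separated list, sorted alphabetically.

BFS from S0:
  visit S0: S0--a-->S3 (new), S0--b-->S3 (seen), S0--c-->S2 (new)
  visit S3: S3--a-->S4 (new), S3--b-->S1 (new), S3--c-->S3 (seen)
  visit S2: S2--a-->S1 (seen), S2--b-->S2 (seen), S2--c-->S2 (seen)
  visit S4: S4--a-->S3 (seen), S4--b-->S3 (seen), S4--c-->S2 (seen)
  visit S1: S1--a-->S0 (seen), S1--b-->S0 (seen), S1--c-->S3 (seen)

Answer: S0, S1, S2, S3, S4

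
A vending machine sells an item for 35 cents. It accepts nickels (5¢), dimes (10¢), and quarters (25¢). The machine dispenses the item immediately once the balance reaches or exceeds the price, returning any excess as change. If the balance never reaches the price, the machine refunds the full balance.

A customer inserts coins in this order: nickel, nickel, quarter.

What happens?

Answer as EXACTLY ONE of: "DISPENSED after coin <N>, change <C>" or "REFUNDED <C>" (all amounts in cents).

Answer: DISPENSED after coin 3, change 0

Derivation:
Price: 35¢
Coin 1 (nickel, 5¢): balance = 5¢
Coin 2 (nickel, 5¢): balance = 10¢
Coin 3 (quarter, 25¢): balance = 35¢
  → balance >= price → DISPENSE, change = 35 - 35 = 0¢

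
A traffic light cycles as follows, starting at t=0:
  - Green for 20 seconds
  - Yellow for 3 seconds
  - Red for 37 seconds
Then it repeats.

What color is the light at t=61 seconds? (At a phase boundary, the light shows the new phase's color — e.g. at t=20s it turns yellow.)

Cycle length = 20 + 3 + 37 = 60s
t = 61, phase_t = 61 mod 60 = 1
1 < 20 (green end) → GREEN

Answer: green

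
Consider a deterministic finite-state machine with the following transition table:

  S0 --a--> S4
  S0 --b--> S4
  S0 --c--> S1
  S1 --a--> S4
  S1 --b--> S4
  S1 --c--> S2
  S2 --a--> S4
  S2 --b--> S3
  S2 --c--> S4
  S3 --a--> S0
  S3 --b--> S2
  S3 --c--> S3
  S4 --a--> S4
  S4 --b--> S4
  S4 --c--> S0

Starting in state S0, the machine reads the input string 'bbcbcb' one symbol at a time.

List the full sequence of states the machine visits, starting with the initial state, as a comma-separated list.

Answer: S0, S4, S4, S0, S4, S0, S4

Derivation:
Start: S0
  read 'b': S0 --b--> S4
  read 'b': S4 --b--> S4
  read 'c': S4 --c--> S0
  read 'b': S0 --b--> S4
  read 'c': S4 --c--> S0
  read 'b': S0 --b--> S4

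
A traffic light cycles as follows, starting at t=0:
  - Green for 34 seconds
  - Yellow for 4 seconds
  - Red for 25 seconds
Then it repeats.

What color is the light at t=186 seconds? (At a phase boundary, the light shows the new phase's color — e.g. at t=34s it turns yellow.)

Cycle length = 34 + 4 + 25 = 63s
t = 186, phase_t = 186 mod 63 = 60
60 >= 38 → RED

Answer: red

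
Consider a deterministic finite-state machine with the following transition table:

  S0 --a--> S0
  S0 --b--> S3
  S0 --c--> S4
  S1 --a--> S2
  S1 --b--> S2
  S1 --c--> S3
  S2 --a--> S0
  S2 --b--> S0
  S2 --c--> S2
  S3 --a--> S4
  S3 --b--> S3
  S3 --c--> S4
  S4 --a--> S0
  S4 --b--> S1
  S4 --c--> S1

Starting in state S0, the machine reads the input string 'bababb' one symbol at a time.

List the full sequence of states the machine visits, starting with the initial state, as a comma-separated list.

Start: S0
  read 'b': S0 --b--> S3
  read 'a': S3 --a--> S4
  read 'b': S4 --b--> S1
  read 'a': S1 --a--> S2
  read 'b': S2 --b--> S0
  read 'b': S0 --b--> S3

Answer: S0, S3, S4, S1, S2, S0, S3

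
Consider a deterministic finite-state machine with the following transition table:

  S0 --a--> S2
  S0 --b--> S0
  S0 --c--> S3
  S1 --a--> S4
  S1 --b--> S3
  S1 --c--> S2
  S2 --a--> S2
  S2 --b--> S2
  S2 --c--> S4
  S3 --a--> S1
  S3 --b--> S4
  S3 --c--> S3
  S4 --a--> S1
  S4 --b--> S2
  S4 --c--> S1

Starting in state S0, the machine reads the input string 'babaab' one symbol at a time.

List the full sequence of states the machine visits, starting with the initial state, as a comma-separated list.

Start: S0
  read 'b': S0 --b--> S0
  read 'a': S0 --a--> S2
  read 'b': S2 --b--> S2
  read 'a': S2 --a--> S2
  read 'a': S2 --a--> S2
  read 'b': S2 --b--> S2

Answer: S0, S0, S2, S2, S2, S2, S2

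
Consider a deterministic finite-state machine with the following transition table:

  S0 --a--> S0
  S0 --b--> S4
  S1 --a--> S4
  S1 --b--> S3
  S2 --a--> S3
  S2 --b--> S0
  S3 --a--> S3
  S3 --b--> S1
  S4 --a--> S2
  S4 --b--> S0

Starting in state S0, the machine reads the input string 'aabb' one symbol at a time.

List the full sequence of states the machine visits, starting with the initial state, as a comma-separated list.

Answer: S0, S0, S0, S4, S0

Derivation:
Start: S0
  read 'a': S0 --a--> S0
  read 'a': S0 --a--> S0
  read 'b': S0 --b--> S4
  read 'b': S4 --b--> S0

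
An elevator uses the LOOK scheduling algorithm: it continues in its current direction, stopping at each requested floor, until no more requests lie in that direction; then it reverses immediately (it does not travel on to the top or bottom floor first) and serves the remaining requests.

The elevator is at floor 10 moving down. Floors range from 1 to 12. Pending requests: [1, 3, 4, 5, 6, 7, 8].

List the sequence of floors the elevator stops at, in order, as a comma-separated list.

Current: 10, moving DOWN
Serve below first (descending): [8, 7, 6, 5, 4, 3, 1]
Then reverse, serve above (ascending): []

Answer: 8, 7, 6, 5, 4, 3, 1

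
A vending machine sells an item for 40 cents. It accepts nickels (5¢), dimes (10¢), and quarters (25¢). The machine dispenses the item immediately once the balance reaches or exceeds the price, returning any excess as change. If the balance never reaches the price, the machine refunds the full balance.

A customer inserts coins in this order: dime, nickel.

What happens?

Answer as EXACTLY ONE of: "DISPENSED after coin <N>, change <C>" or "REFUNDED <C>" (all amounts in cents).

Answer: REFUNDED 15

Derivation:
Price: 40¢
Coin 1 (dime, 10¢): balance = 10¢
Coin 2 (nickel, 5¢): balance = 15¢
All coins inserted, balance 15¢ < price 40¢ → REFUND 15¢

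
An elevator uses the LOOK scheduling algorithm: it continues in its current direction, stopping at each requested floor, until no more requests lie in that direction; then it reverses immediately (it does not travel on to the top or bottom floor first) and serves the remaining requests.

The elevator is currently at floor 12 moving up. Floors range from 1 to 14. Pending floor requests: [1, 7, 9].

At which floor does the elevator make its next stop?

Answer: 9

Derivation:
Current floor: 12, direction: up
Requests above: []
Requests below: [1, 7, 9]
Moving up but no requests above → reverse; nearest below is max([1, 7, 9]) = 9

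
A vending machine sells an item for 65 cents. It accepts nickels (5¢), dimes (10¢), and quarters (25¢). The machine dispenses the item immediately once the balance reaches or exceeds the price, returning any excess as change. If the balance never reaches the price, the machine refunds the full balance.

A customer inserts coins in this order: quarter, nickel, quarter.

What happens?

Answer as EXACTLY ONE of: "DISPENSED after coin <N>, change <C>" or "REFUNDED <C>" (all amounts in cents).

Price: 65¢
Coin 1 (quarter, 25¢): balance = 25¢
Coin 2 (nickel, 5¢): balance = 30¢
Coin 3 (quarter, 25¢): balance = 55¢
All coins inserted, balance 55¢ < price 65¢ → REFUND 55¢

Answer: REFUNDED 55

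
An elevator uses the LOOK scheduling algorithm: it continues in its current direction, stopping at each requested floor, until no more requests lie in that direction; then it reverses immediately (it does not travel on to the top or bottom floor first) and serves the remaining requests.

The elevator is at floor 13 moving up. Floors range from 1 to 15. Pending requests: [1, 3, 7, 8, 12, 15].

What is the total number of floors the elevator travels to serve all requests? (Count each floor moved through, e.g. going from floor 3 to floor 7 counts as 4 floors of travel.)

Start at floor 13 moving up, LOOK stop order: [15, 12, 8, 7, 3, 1]
  13 → 15: |15-13| = 2, total = 2
  15 → 12: |12-15| = 3, total = 5
  12 → 8: |8-12| = 4, total = 9
  8 → 7: |7-8| = 1, total = 10
  7 → 3: |3-7| = 4, total = 14
  3 → 1: |1-3| = 2, total = 16

Answer: 16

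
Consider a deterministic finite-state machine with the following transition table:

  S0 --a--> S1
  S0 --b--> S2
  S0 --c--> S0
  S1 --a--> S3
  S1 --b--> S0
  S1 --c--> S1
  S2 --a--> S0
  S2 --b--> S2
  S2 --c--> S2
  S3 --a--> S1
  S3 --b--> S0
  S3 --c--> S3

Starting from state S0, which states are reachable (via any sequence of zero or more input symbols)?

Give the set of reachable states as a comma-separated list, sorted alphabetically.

BFS from S0:
  visit S0: S0--a-->S1 (new), S0--b-->S2 (new), S0--c-->S0 (seen)
  visit S1: S1--a-->S3 (new), S1--b-->S0 (seen), S1--c-->S1 (seen)
  visit S2: S2--a-->S0 (seen), S2--b-->S2 (seen), S2--c-->S2 (seen)
  visit S3: S3--a-->S1 (seen), S3--b-->S0 (seen), S3--c-->S3 (seen)

Answer: S0, S1, S2, S3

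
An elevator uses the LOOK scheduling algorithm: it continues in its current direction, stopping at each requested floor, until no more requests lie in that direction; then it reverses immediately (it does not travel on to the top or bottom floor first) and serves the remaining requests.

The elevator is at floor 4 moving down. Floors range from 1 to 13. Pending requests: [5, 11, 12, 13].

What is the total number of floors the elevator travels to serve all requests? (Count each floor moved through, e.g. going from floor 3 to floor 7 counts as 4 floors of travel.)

Answer: 9

Derivation:
Start at floor 4 moving down, LOOK stop order: [5, 11, 12, 13]
  4 → 5: |5-4| = 1, total = 1
  5 → 11: |11-5| = 6, total = 7
  11 → 12: |12-11| = 1, total = 8
  12 → 13: |13-12| = 1, total = 9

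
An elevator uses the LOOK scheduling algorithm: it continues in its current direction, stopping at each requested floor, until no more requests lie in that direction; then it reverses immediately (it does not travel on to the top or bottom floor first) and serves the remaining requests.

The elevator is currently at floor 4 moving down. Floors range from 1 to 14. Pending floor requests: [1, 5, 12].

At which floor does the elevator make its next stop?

Current floor: 4, direction: down
Requests above: [5, 12]
Requests below: [1]
Moving down and requests lie below → nearest below is max([1]) = 1

Answer: 1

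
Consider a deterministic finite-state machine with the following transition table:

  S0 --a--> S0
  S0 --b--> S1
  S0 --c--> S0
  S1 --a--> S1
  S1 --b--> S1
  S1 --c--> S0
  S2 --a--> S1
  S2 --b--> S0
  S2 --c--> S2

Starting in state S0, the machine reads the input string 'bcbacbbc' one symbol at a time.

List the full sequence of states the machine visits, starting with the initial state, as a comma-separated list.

Start: S0
  read 'b': S0 --b--> S1
  read 'c': S1 --c--> S0
  read 'b': S0 --b--> S1
  read 'a': S1 --a--> S1
  read 'c': S1 --c--> S0
  read 'b': S0 --b--> S1
  read 'b': S1 --b--> S1
  read 'c': S1 --c--> S0

Answer: S0, S1, S0, S1, S1, S0, S1, S1, S0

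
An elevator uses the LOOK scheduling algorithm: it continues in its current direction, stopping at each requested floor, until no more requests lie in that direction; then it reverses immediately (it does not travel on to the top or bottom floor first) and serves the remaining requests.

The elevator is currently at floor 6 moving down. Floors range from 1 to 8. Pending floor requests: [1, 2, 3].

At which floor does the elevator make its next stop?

Answer: 3

Derivation:
Current floor: 6, direction: down
Requests above: []
Requests below: [1, 2, 3]
Moving down and requests lie below → nearest below is max([1, 2, 3]) = 3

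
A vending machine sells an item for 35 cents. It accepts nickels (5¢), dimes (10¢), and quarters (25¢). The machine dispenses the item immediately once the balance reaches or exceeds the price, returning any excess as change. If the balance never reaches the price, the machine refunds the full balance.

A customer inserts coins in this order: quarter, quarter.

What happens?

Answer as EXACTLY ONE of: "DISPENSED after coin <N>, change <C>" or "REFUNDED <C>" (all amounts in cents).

Price: 35¢
Coin 1 (quarter, 25¢): balance = 25¢
Coin 2 (quarter, 25¢): balance = 50¢
  → balance >= price → DISPENSE, change = 50 - 35 = 15¢

Answer: DISPENSED after coin 2, change 15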